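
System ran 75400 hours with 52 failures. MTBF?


Formula: MTBF = Total operating time / Number of failures
MTBF = 75400 / 52
MTBF = 1450.0 hours

1450.0 hours


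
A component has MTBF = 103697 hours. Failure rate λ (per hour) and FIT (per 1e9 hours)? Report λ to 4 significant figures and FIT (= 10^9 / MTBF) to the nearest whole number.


Formula: λ = 1 / MTBF; FIT = λ × 1e9 = 1e9 / MTBF
λ = 1 / 103697 ≈ 9.643e-06 failures/hour
FIT = 1e9 / 103697 ≈ 9643 failures per 1e9 hours (nearest whole number)

λ = 9.643e-06 /h, FIT = 9643


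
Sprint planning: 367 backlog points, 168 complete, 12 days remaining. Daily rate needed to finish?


Formula: Required rate = Remaining points / Days left
Remaining = 367 - 168 = 199 points
Required rate = 199 / 12 = 16.58 points/day

16.58 points/day


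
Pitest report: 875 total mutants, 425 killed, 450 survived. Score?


Mutation score = killed / total * 100
Mutation score = 425 / 875 * 100
Mutation score = 48.57%

48.57%


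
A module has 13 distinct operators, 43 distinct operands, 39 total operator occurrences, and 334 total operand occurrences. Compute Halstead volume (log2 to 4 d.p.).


Formula: V = N * log2(η), where N = N1 + N2 and η = η1 + η2
η = 13 + 43 = 56
N = 39 + 334 = 373
log2(56) ≈ 5.8074
V = 373 * 5.8074 = 2166.16

2166.16


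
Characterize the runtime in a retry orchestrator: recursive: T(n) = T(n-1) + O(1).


Reasoning: linear recursion with constant work per frame
Complexity: O(n)

O(n)


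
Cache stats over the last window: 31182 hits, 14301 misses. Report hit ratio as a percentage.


Formula: hit rate = hits / (hits + misses) * 100
hit rate = 31182 / (31182 + 14301) * 100
hit rate = 31182 / 45483 * 100
hit rate = 68.56%

68.56%


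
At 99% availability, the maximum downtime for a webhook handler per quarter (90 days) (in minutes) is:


Formula: allowed downtime = period * (100 - SLA) / 100
Period (quarter (90 days)) = 129600 minutes
Unavailability fraction = (100 - 99.0) / 100
Allowed downtime = 129600 * (100 - 99.0) / 100
Allowed downtime = 1296.0 minutes

1296.0 minutes


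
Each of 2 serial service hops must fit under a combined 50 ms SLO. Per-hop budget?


Formula: per_stage = total_budget / stages
per_stage = 50 / 2
per_stage = 25.0 ms

25.0 ms


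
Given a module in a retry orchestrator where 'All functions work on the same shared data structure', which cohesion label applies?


Reasoning: Functions share data
Type: Communicational cohesion

Communicational cohesion


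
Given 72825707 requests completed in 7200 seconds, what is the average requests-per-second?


Formula: throughput = requests / seconds
throughput = 72825707 / 7200
throughput = 10114.68 requests/second

10114.68 requests/second


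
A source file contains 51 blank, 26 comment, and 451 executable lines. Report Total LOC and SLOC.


Total LOC = blank + comment + code
Total LOC = 51 + 26 + 451 = 528
SLOC (source only) = code = 451

Total LOC: 528, SLOC: 451


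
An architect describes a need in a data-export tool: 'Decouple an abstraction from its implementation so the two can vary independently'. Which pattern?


This matches the Bridge pattern

Bridge


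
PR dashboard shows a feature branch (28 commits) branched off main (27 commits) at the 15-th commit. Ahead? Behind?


Common ancestor: commit #15
feature commits after divergence: 28 - 15 = 13
main commits after divergence: 27 - 15 = 12
feature is 13 commits ahead of main
main is 12 commits ahead of feature

feature ahead: 13, main ahead: 12


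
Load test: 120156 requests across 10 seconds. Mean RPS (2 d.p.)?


Formula: throughput = requests / seconds
throughput = 120156 / 10
throughput = 12015.6 requests/second

12015.6 requests/second


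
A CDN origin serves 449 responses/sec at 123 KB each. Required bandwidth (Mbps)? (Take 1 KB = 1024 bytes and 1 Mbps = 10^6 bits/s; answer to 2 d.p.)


Formula: Mbps = payload_bytes * RPS * 8 / 1e6
Payload per request = 123 KB = 123 * 1024 = 125952 bytes
Total bytes/sec = 125952 * 449 = 56552448
Total bits/sec = 56552448 * 8 = 452419584
Mbps = 452419584 / 1e6 = 452.42

452.42 Mbps


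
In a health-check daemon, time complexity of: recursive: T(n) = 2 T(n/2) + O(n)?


Reasoning: master theorem case 2 (merge-sort recurrence)
Complexity: O(n log n)

O(n log n)


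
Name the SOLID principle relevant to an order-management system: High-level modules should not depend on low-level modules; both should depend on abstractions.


This describes the Dependency Inversion Principle (DIP)

Dependency Inversion Principle (DIP)


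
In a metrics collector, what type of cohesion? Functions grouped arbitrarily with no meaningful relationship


Reasoning: Worst: random grouping
Type: Coincidental cohesion

Coincidental cohesion


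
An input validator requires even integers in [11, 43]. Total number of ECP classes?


Constraint: even integers in [11, 43]
Class 1: x < 11 — out-of-range invalid
Class 2: x in [11,43] but odd — wrong type invalid
Class 3: x in [11,43] and even — valid
Class 4: x > 43 — out-of-range invalid
Total equivalence classes: 4

4 equivalence classes


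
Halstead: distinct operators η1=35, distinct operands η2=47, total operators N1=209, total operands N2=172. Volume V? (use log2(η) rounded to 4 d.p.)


Formula: V = N * log2(η), where N = N1 + N2 and η = η1 + η2
η = 35 + 47 = 82
N = 209 + 172 = 381
log2(82) ≈ 6.3576
V = 381 * 6.3576 = 2422.25

2422.25


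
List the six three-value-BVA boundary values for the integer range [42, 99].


Range: [42, 99]
Boundaries: just below min, min, min+1, max-1, max, just above max
Values: [41, 42, 43, 98, 99, 100]

[41, 42, 43, 98, 99, 100]


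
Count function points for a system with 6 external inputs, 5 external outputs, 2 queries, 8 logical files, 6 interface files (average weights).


UFP = EI*4 + EO*5 + EQ*4 + ILF*10 + EIF*7
UFP = 6*4 + 5*5 + 2*4 + 8*10 + 6*7
UFP = 24 + 25 + 8 + 80 + 42
UFP = 179

179


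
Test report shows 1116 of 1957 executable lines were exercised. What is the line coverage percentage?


Coverage = covered / total * 100
Coverage = 1116 / 1957 * 100
Coverage = 57.03%

57.03%


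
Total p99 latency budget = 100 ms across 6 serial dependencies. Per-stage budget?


Formula: per_stage = total_budget / stages
per_stage = 100 / 6
per_stage = 16.67 ms

16.67 ms


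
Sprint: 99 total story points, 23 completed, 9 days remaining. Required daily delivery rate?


Formula: Required rate = Remaining points / Days left
Remaining = 99 - 23 = 76 points
Required rate = 76 / 9 = 8.44 points/day

8.44 points/day


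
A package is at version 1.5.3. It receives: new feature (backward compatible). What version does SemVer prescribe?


Current: 1.5.3
Change category: 'new feature (backward compatible)' → minor bump
SemVer rule: minor bump → increment MINOR, reset PATCH to 0 (MAJOR unchanged)
New: 1.6.0

1.6.0


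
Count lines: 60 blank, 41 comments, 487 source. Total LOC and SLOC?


Total LOC = blank + comment + code
Total LOC = 60 + 41 + 487 = 588
SLOC (source only) = code = 487

Total LOC: 588, SLOC: 487


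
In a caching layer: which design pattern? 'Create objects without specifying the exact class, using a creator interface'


This matches the Factory Method pattern

Factory Method


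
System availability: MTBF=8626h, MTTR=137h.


Availability = MTBF / (MTBF + MTTR)
Availability = 8626 / (8626 + 137)
Availability = 8626 / 8763
Availability = 98.4366%

98.4366%


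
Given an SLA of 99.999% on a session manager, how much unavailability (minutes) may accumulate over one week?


Formula: allowed downtime = period * (100 - SLA) / 100
Period (week) = 10080 minutes
Unavailability fraction = (100 - 99.999) / 100
Allowed downtime = 10080 * (100 - 99.999) / 100
Allowed downtime = 0.1008 minutes

0.1008 minutes


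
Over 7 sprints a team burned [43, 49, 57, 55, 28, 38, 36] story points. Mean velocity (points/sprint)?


Formula: Avg velocity = Total points / Number of sprints
Points: [43, 49, 57, 55, 28, 38, 36]
Sum = 43 + 49 + 57 + 55 + 28 + 38 + 36 = 306
Avg velocity = 306 / 7 = 43.71 points/sprint

43.71 points/sprint


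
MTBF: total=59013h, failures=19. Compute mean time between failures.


Formula: MTBF = Total operating time / Number of failures
MTBF = 59013 / 19
MTBF = 3105.95 hours

3105.95 hours


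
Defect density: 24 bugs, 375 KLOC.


Defect density = defects / KLOC
Defect density = 24 / 375
Defect density = 0.064 defects/KLOC

0.064 defects/KLOC


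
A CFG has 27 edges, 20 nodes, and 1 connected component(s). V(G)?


Formula: V(G) = E - N + 2P
V(G) = 27 - 20 + 2*1
V(G) = 7 + 2
V(G) = 9

9


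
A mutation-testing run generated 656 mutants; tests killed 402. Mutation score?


Mutation score = killed / total * 100
Mutation score = 402 / 656 * 100
Mutation score = 61.28%

61.28%


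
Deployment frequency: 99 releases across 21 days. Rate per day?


Formula: deployments per day = releases / days
= 99 / 21
= 4.714 deploys/day
(equivalently, 33.0 deploys/week)

4.714 deploys/day


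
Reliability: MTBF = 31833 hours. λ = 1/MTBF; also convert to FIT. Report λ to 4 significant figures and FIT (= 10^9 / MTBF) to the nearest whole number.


Formula: λ = 1 / MTBF; FIT = λ × 1e9 = 1e9 / MTBF
λ = 1 / 31833 ≈ 3.141e-05 failures/hour
FIT = 1e9 / 31833 ≈ 31414 failures per 1e9 hours (nearest whole number)

λ = 3.141e-05 /h, FIT = 31414


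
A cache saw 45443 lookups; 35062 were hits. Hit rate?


Formula: hit rate = hits / (hits + misses) * 100
hit rate = 35062 / (35062 + 10381) * 100
hit rate = 35062 / 45443 * 100
hit rate = 77.16%

77.16%


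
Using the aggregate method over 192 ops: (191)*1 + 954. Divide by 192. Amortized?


Formula: Amortized cost = Total cost / Operations
Total cost = (191 * 1) + (1 * 954)
Total cost = 191 + 954 = 1145
Amortized = 1145 / 192 = 5.9635

5.9635


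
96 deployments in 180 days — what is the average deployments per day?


Formula: deployments per day = releases / days
= 96 / 180
= 0.533 deploys/day
(equivalently, 3.73 deploys/week)

0.533 deploys/day


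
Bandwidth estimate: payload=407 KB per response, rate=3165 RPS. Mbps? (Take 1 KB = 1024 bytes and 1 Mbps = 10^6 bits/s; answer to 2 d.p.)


Formula: Mbps = payload_bytes * RPS * 8 / 1e6
Payload per request = 407 KB = 407 * 1024 = 416768 bytes
Total bytes/sec = 416768 * 3165 = 1319070720
Total bits/sec = 1319070720 * 8 = 10552565760
Mbps = 10552565760 / 1e6 = 10552.57

10552.57 Mbps


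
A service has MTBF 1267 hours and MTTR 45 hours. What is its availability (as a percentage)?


Availability = MTBF / (MTBF + MTTR)
Availability = 1267 / (1267 + 45)
Availability = 1267 / 1312
Availability = 96.5701%

96.5701%


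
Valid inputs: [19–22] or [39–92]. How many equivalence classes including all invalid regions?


Valid ranges: [19,22] and [39,92]
Class 1: x < 19 — invalid
Class 2: 19 ≤ x ≤ 22 — valid
Class 3: 22 < x < 39 — invalid (gap between ranges)
Class 4: 39 ≤ x ≤ 92 — valid
Class 5: x > 92 — invalid
Total equivalence classes: 5

5 equivalence classes


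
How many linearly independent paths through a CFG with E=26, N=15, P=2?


Formula: V(G) = E - N + 2P
V(G) = 26 - 15 + 2*2
V(G) = 11 + 4
V(G) = 15

15


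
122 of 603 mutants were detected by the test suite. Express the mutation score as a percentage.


Mutation score = killed / total * 100
Mutation score = 122 / 603 * 100
Mutation score = 20.23%

20.23%


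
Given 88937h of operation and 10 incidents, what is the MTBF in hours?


Formula: MTBF = Total operating time / Number of failures
MTBF = 88937 / 10
MTBF = 8893.7 hours

8893.7 hours


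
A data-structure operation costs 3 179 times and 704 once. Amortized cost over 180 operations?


Formula: Amortized cost = Total cost / Operations
Total cost = (179 * 3) + (1 * 704)
Total cost = 537 + 704 = 1241
Amortized = 1241 / 180 = 6.8944

6.8944


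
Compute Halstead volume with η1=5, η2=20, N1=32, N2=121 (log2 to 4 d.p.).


Formula: V = N * log2(η), where N = N1 + N2 and η = η1 + η2
η = 5 + 20 = 25
N = 32 + 121 = 153
log2(25) ≈ 4.6439
V = 153 * 4.6439 = 710.52

710.52


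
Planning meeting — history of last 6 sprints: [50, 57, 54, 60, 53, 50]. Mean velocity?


Formula: Avg velocity = Total points / Number of sprints
Points: [50, 57, 54, 60, 53, 50]
Sum = 50 + 57 + 54 + 60 + 53 + 50 = 324
Avg velocity = 324 / 6 = 54.0 points/sprint

54.0 points/sprint


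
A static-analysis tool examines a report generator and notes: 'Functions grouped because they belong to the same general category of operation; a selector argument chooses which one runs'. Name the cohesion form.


Reasoning: Grouped by category of activity, not by data or sequence
Type: Logical cohesion

Logical cohesion


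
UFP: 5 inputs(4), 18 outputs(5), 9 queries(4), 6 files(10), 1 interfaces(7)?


UFP = EI*4 + EO*5 + EQ*4 + ILF*10 + EIF*7
UFP = 5*4 + 18*5 + 9*4 + 6*10 + 1*7
UFP = 20 + 90 + 36 + 60 + 7
UFP = 213

213


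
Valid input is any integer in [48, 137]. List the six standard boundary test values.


Range: [48, 137]
Boundaries: just below min, min, min+1, max-1, max, just above max
Values: [47, 48, 49, 136, 137, 138]

[47, 48, 49, 136, 137, 138]


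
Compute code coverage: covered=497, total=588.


Coverage = covered / total * 100
Coverage = 497 / 588 * 100
Coverage = 84.52%

84.52%


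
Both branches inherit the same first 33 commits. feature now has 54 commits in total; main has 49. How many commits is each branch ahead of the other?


Common ancestor: commit #33
feature commits after divergence: 54 - 33 = 21
main commits after divergence: 49 - 33 = 16
feature is 21 commits ahead of main
main is 16 commits ahead of feature

feature ahead: 21, main ahead: 16


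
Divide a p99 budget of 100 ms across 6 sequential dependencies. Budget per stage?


Formula: per_stage = total_budget / stages
per_stage = 100 / 6
per_stage = 16.67 ms

16.67 ms


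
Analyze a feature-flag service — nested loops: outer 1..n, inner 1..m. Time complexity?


Reasoning: product of independent bounds
Complexity: O(n*m)

O(n*m)


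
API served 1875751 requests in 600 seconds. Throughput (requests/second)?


Formula: throughput = requests / seconds
throughput = 1875751 / 600
throughput = 3126.25 requests/second

3126.25 requests/second


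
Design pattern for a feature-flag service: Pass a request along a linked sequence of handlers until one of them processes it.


This matches the Chain of Responsibility pattern

Chain of Responsibility


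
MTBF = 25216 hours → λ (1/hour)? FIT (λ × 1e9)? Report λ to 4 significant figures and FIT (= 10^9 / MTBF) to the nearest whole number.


Formula: λ = 1 / MTBF; FIT = λ × 1e9 = 1e9 / MTBF
λ = 1 / 25216 ≈ 3.966e-05 failures/hour
FIT = 1e9 / 25216 ≈ 39657 failures per 1e9 hours (nearest whole number)

λ = 3.966e-05 /h, FIT = 39657


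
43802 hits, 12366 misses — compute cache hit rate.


Formula: hit rate = hits / (hits + misses) * 100
hit rate = 43802 / (43802 + 12366) * 100
hit rate = 43802 / 56168 * 100
hit rate = 77.98%

77.98%


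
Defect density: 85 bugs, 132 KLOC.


Defect density = defects / KLOC
Defect density = 85 / 132
Defect density = 0.644 defects/KLOC

0.644 defects/KLOC


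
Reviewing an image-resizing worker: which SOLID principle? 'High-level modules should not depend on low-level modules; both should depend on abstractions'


This describes the Dependency Inversion Principle (DIP)

Dependency Inversion Principle (DIP)


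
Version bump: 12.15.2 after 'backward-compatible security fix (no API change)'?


Current: 12.15.2
Change category: 'backward-compatible security fix (no API change)' → patch bump
SemVer rule: patch bump → increment PATCH (MAJOR and MINOR unchanged)
New: 12.15.3

12.15.3


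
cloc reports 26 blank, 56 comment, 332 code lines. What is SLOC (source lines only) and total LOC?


Total LOC = blank + comment + code
Total LOC = 26 + 56 + 332 = 414
SLOC (source only) = code = 332

Total LOC: 414, SLOC: 332


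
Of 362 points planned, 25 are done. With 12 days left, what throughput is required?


Formula: Required rate = Remaining points / Days left
Remaining = 362 - 25 = 337 points
Required rate = 337 / 12 = 28.08 points/day

28.08 points/day


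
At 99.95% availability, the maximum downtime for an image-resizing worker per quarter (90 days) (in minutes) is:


Formula: allowed downtime = period * (100 - SLA) / 100
Period (quarter (90 days)) = 129600 minutes
Unavailability fraction = (100 - 99.95) / 100
Allowed downtime = 129600 * (100 - 99.95) / 100
Allowed downtime = 64.8 minutes

64.8 minutes


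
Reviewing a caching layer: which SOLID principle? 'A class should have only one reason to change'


This describes the Single Responsibility Principle (SRP)

Single Responsibility Principle (SRP)


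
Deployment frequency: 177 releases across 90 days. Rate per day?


Formula: deployments per day = releases / days
= 177 / 90
= 1.967 deploys/day
(equivalently, 13.77 deploys/week)

1.967 deploys/day


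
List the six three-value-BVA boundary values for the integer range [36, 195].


Range: [36, 195]
Boundaries: just below min, min, min+1, max-1, max, just above max
Values: [35, 36, 37, 194, 195, 196]

[35, 36, 37, 194, 195, 196]


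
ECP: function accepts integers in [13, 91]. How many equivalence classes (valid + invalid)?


Valid range: [13, 91]
Class 1: x < 13 — invalid
Class 2: 13 ≤ x ≤ 91 — valid
Class 3: x > 91 — invalid
Total equivalence classes: 3

3 equivalence classes


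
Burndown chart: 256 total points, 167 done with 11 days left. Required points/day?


Formula: Required rate = Remaining points / Days left
Remaining = 256 - 167 = 89 points
Required rate = 89 / 11 = 8.09 points/day

8.09 points/day


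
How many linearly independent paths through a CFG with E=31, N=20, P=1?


Formula: V(G) = E - N + 2P
V(G) = 31 - 20 + 2*1
V(G) = 11 + 2
V(G) = 13

13


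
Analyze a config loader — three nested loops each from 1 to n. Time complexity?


Reasoning: three levels of nesting over n
Complexity: O(n^3)

O(n^3)


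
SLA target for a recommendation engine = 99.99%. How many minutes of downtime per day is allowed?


Formula: allowed downtime = period * (100 - SLA) / 100
Period (day) = 1440 minutes
Unavailability fraction = (100 - 99.99) / 100
Allowed downtime = 1440 * (100 - 99.99) / 100
Allowed downtime = 0.144 minutes

0.144 minutes


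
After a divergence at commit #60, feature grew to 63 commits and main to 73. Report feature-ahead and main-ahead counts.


Common ancestor: commit #60
feature commits after divergence: 63 - 60 = 3
main commits after divergence: 73 - 60 = 13
feature is 3 commits ahead of main
main is 13 commits ahead of feature

feature ahead: 3, main ahead: 13


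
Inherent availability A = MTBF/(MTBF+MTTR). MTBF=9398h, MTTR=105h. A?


Availability = MTBF / (MTBF + MTTR)
Availability = 9398 / (9398 + 105)
Availability = 9398 / 9503
Availability = 98.8951%

98.8951%


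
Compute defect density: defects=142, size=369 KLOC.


Defect density = defects / KLOC
Defect density = 142 / 369
Defect density = 0.385 defects/KLOC

0.385 defects/KLOC


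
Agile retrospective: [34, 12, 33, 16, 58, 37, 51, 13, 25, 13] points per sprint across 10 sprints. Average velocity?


Formula: Avg velocity = Total points / Number of sprints
Points: [34, 12, 33, 16, 58, 37, 51, 13, 25, 13]
Sum = 34 + 12 + 33 + 16 + 58 + 37 + 51 + 13 + 25 + 13 = 292
Avg velocity = 292 / 10 = 29.2 points/sprint

29.2 points/sprint


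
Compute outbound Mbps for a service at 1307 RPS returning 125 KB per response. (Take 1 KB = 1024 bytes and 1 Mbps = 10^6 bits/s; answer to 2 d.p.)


Formula: Mbps = payload_bytes * RPS * 8 / 1e6
Payload per request = 125 KB = 125 * 1024 = 128000 bytes
Total bytes/sec = 128000 * 1307 = 167296000
Total bits/sec = 167296000 * 8 = 1338368000
Mbps = 1338368000 / 1e6 = 1338.37

1338.37 Mbps


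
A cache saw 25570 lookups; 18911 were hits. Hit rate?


Formula: hit rate = hits / (hits + misses) * 100
hit rate = 18911 / (18911 + 6659) * 100
hit rate = 18911 / 25570 * 100
hit rate = 73.96%

73.96%


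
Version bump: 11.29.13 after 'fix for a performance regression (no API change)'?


Current: 11.29.13
Change category: 'fix for a performance regression (no API change)' → patch bump
SemVer rule: patch bump → increment PATCH (MAJOR and MINOR unchanged)
New: 11.29.14

11.29.14


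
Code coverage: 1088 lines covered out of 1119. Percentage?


Coverage = covered / total * 100
Coverage = 1088 / 1119 * 100
Coverage = 97.23%

97.23%


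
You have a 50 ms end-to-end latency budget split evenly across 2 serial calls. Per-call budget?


Formula: per_stage = total_budget / stages
per_stage = 50 / 2
per_stage = 25.0 ms

25.0 ms


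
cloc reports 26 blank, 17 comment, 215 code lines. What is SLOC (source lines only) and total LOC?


Total LOC = blank + comment + code
Total LOC = 26 + 17 + 215 = 258
SLOC (source only) = code = 215

Total LOC: 258, SLOC: 215


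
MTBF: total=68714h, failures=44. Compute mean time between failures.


Formula: MTBF = Total operating time / Number of failures
MTBF = 68714 / 44
MTBF = 1561.68 hours

1561.68 hours


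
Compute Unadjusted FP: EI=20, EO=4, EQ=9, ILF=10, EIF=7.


UFP = EI*4 + EO*5 + EQ*4 + ILF*10 + EIF*7
UFP = 20*4 + 4*5 + 9*4 + 10*10 + 7*7
UFP = 80 + 20 + 36 + 100 + 49
UFP = 285

285


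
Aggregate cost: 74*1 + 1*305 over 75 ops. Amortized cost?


Formula: Amortized cost = Total cost / Operations
Total cost = (74 * 1) + (1 * 305)
Total cost = 74 + 305 = 379
Amortized = 379 / 75 = 5.0533

5.0533


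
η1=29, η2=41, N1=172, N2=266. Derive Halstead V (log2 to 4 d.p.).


Formula: V = N * log2(η), where N = N1 + N2 and η = η1 + η2
η = 29 + 41 = 70
N = 172 + 266 = 438
log2(70) ≈ 6.1293
V = 438 * 6.1293 = 2684.63

2684.63


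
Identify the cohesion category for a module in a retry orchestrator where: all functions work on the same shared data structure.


Reasoning: Functions share data
Type: Communicational cohesion

Communicational cohesion


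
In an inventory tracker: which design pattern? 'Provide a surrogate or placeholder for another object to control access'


This matches the Proxy pattern

Proxy


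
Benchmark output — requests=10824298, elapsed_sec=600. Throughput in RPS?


Formula: throughput = requests / seconds
throughput = 10824298 / 600
throughput = 18040.5 requests/second

18040.5 requests/second


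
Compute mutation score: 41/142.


Mutation score = killed / total * 100
Mutation score = 41 / 142 * 100
Mutation score = 28.87%

28.87%


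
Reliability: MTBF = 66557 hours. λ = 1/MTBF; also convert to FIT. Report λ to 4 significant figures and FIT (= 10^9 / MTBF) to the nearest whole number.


Formula: λ = 1 / MTBF; FIT = λ × 1e9 = 1e9 / MTBF
λ = 1 / 66557 ≈ 1.502e-05 failures/hour
FIT = 1e9 / 66557 ≈ 15025 failures per 1e9 hours (nearest whole number)

λ = 1.502e-05 /h, FIT = 15025


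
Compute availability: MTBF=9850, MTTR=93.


Availability = MTBF / (MTBF + MTTR)
Availability = 9850 / (9850 + 93)
Availability = 9850 / 9943
Availability = 99.0647%

99.0647%


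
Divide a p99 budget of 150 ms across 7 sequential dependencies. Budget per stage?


Formula: per_stage = total_budget / stages
per_stage = 150 / 7
per_stage = 21.43 ms

21.43 ms


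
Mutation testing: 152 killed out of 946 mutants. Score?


Mutation score = killed / total * 100
Mutation score = 152 / 946 * 100
Mutation score = 16.07%

16.07%


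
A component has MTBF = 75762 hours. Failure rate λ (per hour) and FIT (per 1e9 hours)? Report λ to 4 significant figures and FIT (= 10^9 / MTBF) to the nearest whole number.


Formula: λ = 1 / MTBF; FIT = λ × 1e9 = 1e9 / MTBF
λ = 1 / 75762 ≈ 1.320e-05 failures/hour
FIT = 1e9 / 75762 ≈ 13199 failures per 1e9 hours (nearest whole number)

λ = 1.320e-05 /h, FIT = 13199


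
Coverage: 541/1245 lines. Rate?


Coverage = covered / total * 100
Coverage = 541 / 1245 * 100
Coverage = 43.45%

43.45%


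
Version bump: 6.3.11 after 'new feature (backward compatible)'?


Current: 6.3.11
Change category: 'new feature (backward compatible)' → minor bump
SemVer rule: minor bump → increment MINOR, reset PATCH to 0 (MAJOR unchanged)
New: 6.4.0

6.4.0


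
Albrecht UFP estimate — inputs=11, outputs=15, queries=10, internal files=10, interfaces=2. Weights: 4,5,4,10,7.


UFP = EI*4 + EO*5 + EQ*4 + ILF*10 + EIF*7
UFP = 11*4 + 15*5 + 10*4 + 10*10 + 2*7
UFP = 44 + 75 + 40 + 100 + 14
UFP = 273

273


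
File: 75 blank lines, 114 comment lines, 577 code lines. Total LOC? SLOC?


Total LOC = blank + comment + code
Total LOC = 75 + 114 + 577 = 766
SLOC (source only) = code = 577

Total LOC: 766, SLOC: 577


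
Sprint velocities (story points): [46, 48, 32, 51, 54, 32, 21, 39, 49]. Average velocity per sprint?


Formula: Avg velocity = Total points / Number of sprints
Points: [46, 48, 32, 51, 54, 32, 21, 39, 49]
Sum = 46 + 48 + 32 + 51 + 54 + 32 + 21 + 39 + 49 = 372
Avg velocity = 372 / 9 = 41.33 points/sprint

41.33 points/sprint


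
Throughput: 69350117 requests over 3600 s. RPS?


Formula: throughput = requests / seconds
throughput = 69350117 / 3600
throughput = 19263.92 requests/second

19263.92 requests/second


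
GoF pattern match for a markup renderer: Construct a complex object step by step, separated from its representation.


This matches the Builder pattern

Builder


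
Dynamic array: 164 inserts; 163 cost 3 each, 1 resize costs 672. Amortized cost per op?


Formula: Amortized cost = Total cost / Operations
Total cost = (163 * 3) + (1 * 672)
Total cost = 489 + 672 = 1161
Amortized = 1161 / 164 = 7.0793

7.0793


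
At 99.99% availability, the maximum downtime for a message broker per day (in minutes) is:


Formula: allowed downtime = period * (100 - SLA) / 100
Period (day) = 1440 minutes
Unavailability fraction = (100 - 99.99) / 100
Allowed downtime = 1440 * (100 - 99.99) / 100
Allowed downtime = 0.144 minutes

0.144 minutes


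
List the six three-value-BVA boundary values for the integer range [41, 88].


Range: [41, 88]
Boundaries: just below min, min, min+1, max-1, max, just above max
Values: [40, 41, 42, 87, 88, 89]

[40, 41, 42, 87, 88, 89]


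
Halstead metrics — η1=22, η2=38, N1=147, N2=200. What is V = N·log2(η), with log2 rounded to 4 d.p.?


Formula: V = N * log2(η), where N = N1 + N2 and η = η1 + η2
η = 22 + 38 = 60
N = 147 + 200 = 347
log2(60) ≈ 5.9069
V = 347 * 5.9069 = 2049.69

2049.69


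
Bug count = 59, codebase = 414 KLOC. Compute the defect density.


Defect density = defects / KLOC
Defect density = 59 / 414
Defect density = 0.143 defects/KLOC

0.143 defects/KLOC


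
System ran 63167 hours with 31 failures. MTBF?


Formula: MTBF = Total operating time / Number of failures
MTBF = 63167 / 31
MTBF = 2037.65 hours

2037.65 hours


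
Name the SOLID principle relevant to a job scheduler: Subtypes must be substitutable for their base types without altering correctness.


This describes the Liskov Substitution Principle (LSP)

Liskov Substitution Principle (LSP)


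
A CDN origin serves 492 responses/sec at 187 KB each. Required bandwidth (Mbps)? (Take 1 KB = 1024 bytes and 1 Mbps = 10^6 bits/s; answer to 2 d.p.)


Formula: Mbps = payload_bytes * RPS * 8 / 1e6
Payload per request = 187 KB = 187 * 1024 = 191488 bytes
Total bytes/sec = 191488 * 492 = 94212096
Total bits/sec = 94212096 * 8 = 753696768
Mbps = 753696768 / 1e6 = 753.7

753.7 Mbps


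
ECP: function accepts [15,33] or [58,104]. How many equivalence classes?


Valid ranges: [15,33] and [58,104]
Class 1: x < 15 — invalid
Class 2: 15 ≤ x ≤ 33 — valid
Class 3: 33 < x < 58 — invalid (gap between ranges)
Class 4: 58 ≤ x ≤ 104 — valid
Class 5: x > 104 — invalid
Total equivalence classes: 5

5 equivalence classes


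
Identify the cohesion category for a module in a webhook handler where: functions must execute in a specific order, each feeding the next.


Reasoning: Output of one is input to next
Type: Sequential cohesion

Sequential cohesion


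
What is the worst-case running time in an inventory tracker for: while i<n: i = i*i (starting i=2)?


Reasoning: squaring drives double-exponential growth; iterations ~ log log n
Complexity: O(log log n)

O(log log n)


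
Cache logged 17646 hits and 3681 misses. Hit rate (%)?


Formula: hit rate = hits / (hits + misses) * 100
hit rate = 17646 / (17646 + 3681) * 100
hit rate = 17646 / 21327 * 100
hit rate = 82.74%

82.74%


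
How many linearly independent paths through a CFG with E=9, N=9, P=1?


Formula: V(G) = E - N + 2P
V(G) = 9 - 9 + 2*1
V(G) = 0 + 2
V(G) = 2

2


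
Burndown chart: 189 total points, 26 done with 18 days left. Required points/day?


Formula: Required rate = Remaining points / Days left
Remaining = 189 - 26 = 163 points
Required rate = 163 / 18 = 9.06 points/day

9.06 points/day


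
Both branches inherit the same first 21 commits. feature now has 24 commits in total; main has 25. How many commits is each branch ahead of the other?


Common ancestor: commit #21
feature commits after divergence: 24 - 21 = 3
main commits after divergence: 25 - 21 = 4
feature is 3 commits ahead of main
main is 4 commits ahead of feature

feature ahead: 3, main ahead: 4


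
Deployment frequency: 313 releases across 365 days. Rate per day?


Formula: deployments per day = releases / days
= 313 / 365
= 0.858 deploys/day
(equivalently, 6.0 deploys/week)

0.858 deploys/day


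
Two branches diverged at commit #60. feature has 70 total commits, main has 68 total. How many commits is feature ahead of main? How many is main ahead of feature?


Common ancestor: commit #60
feature commits after divergence: 70 - 60 = 10
main commits after divergence: 68 - 60 = 8
feature is 10 commits ahead of main
main is 8 commits ahead of feature

feature ahead: 10, main ahead: 8


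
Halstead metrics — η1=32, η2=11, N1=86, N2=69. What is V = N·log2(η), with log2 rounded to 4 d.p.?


Formula: V = N * log2(η), where N = N1 + N2 and η = η1 + η2
η = 32 + 11 = 43
N = 86 + 69 = 155
log2(43) ≈ 5.4263
V = 155 * 5.4263 = 841.08

841.08


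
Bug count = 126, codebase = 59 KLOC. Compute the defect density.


Defect density = defects / KLOC
Defect density = 126 / 59
Defect density = 2.136 defects/KLOC

2.136 defects/KLOC


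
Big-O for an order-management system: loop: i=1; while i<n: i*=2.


Reasoning: i doubles each step so iterations are log2(n)
Complexity: O(log n)

O(log n)


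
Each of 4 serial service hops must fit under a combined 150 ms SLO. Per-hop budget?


Formula: per_stage = total_budget / stages
per_stage = 150 / 4
per_stage = 37.5 ms

37.5 ms


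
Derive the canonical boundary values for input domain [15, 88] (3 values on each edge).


Range: [15, 88]
Boundaries: just below min, min, min+1, max-1, max, just above max
Values: [14, 15, 16, 87, 88, 89]

[14, 15, 16, 87, 88, 89]


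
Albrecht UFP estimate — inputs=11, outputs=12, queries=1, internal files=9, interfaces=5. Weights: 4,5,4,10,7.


UFP = EI*4 + EO*5 + EQ*4 + ILF*10 + EIF*7
UFP = 11*4 + 12*5 + 1*4 + 9*10 + 5*7
UFP = 44 + 60 + 4 + 90 + 35
UFP = 233

233


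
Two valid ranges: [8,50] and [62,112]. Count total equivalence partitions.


Valid ranges: [8,50] and [62,112]
Class 1: x < 8 — invalid
Class 2: 8 ≤ x ≤ 50 — valid
Class 3: 50 < x < 62 — invalid (gap between ranges)
Class 4: 62 ≤ x ≤ 112 — valid
Class 5: x > 112 — invalid
Total equivalence classes: 5

5 equivalence classes


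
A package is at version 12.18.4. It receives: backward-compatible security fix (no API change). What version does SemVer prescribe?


Current: 12.18.4
Change category: 'backward-compatible security fix (no API change)' → patch bump
SemVer rule: patch bump → increment PATCH (MAJOR and MINOR unchanged)
New: 12.18.5

12.18.5


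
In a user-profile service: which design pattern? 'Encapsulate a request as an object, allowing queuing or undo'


This matches the Command pattern

Command


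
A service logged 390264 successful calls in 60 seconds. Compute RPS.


Formula: throughput = requests / seconds
throughput = 390264 / 60
throughput = 6504.4 requests/second

6504.4 requests/second


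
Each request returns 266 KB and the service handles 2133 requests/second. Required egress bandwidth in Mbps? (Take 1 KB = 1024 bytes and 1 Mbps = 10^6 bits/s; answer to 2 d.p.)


Formula: Mbps = payload_bytes * RPS * 8 / 1e6
Payload per request = 266 KB = 266 * 1024 = 272384 bytes
Total bytes/sec = 272384 * 2133 = 580995072
Total bits/sec = 580995072 * 8 = 4647960576
Mbps = 4647960576 / 1e6 = 4647.96

4647.96 Mbps


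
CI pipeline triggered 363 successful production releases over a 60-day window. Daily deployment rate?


Formula: deployments per day = releases / days
= 363 / 60
= 6.05 deploys/day
(equivalently, 42.35 deploys/week)

6.05 deploys/day


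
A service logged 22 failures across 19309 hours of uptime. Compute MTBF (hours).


Formula: MTBF = Total operating time / Number of failures
MTBF = 19309 / 22
MTBF = 877.68 hours

877.68 hours


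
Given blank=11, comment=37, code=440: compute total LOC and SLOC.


Total LOC = blank + comment + code
Total LOC = 11 + 37 + 440 = 488
SLOC (source only) = code = 440

Total LOC: 488, SLOC: 440


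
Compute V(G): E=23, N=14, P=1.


Formula: V(G) = E - N + 2P
V(G) = 23 - 14 + 2*1
V(G) = 9 + 2
V(G) = 11

11


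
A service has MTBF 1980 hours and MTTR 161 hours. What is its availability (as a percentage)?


Availability = MTBF / (MTBF + MTTR)
Availability = 1980 / (1980 + 161)
Availability = 1980 / 2141
Availability = 92.4801%

92.4801%


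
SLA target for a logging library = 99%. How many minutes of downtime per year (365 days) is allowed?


Formula: allowed downtime = period * (100 - SLA) / 100
Period (year (365 days)) = 525600 minutes
Unavailability fraction = (100 - 99.0) / 100
Allowed downtime = 525600 * (100 - 99.0) / 100
Allowed downtime = 5256.0 minutes

5256.0 minutes


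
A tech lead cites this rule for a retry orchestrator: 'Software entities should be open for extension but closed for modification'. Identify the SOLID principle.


This describes the Open/Closed Principle (OCP)

Open/Closed Principle (OCP)


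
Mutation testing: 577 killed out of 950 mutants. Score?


Mutation score = killed / total * 100
Mutation score = 577 / 950 * 100
Mutation score = 60.74%

60.74%


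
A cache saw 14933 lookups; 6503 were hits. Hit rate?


Formula: hit rate = hits / (hits + misses) * 100
hit rate = 6503 / (6503 + 8430) * 100
hit rate = 6503 / 14933 * 100
hit rate = 43.55%

43.55%


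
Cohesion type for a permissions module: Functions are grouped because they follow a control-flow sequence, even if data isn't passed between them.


Reasoning: Grouped by order of execution within a routine, not by data flow
Type: Procedural cohesion

Procedural cohesion


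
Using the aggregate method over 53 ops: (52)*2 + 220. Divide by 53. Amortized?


Formula: Amortized cost = Total cost / Operations
Total cost = (52 * 2) + (1 * 220)
Total cost = 104 + 220 = 324
Amortized = 324 / 53 = 6.1132

6.1132


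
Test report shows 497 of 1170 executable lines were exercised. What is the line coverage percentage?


Coverage = covered / total * 100
Coverage = 497 / 1170 * 100
Coverage = 42.48%

42.48%


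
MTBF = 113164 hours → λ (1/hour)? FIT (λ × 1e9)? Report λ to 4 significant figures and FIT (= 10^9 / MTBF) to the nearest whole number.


Formula: λ = 1 / MTBF; FIT = λ × 1e9 = 1e9 / MTBF
λ = 1 / 113164 ≈ 8.837e-06 failures/hour
FIT = 1e9 / 113164 ≈ 8837 failures per 1e9 hours (nearest whole number)

λ = 8.837e-06 /h, FIT = 8837


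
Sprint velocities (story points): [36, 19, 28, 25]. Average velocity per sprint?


Formula: Avg velocity = Total points / Number of sprints
Points: [36, 19, 28, 25]
Sum = 36 + 19 + 28 + 25 = 108
Avg velocity = 108 / 4 = 27.0 points/sprint

27.0 points/sprint


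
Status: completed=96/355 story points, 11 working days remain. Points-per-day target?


Formula: Required rate = Remaining points / Days left
Remaining = 355 - 96 = 259 points
Required rate = 259 / 11 = 23.55 points/day

23.55 points/day


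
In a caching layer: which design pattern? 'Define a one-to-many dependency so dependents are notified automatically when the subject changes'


This matches the Observer pattern

Observer


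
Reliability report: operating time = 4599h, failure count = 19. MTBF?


Formula: MTBF = Total operating time / Number of failures
MTBF = 4599 / 19
MTBF = 242.05 hours

242.05 hours


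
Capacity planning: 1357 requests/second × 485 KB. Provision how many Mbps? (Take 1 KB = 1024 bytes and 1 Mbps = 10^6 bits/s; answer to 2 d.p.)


Formula: Mbps = payload_bytes * RPS * 8 / 1e6
Payload per request = 485 KB = 485 * 1024 = 496640 bytes
Total bytes/sec = 496640 * 1357 = 673940480
Total bits/sec = 673940480 * 8 = 5391523840
Mbps = 5391523840 / 1e6 = 5391.52

5391.52 Mbps


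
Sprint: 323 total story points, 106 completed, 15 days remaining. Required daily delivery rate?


Formula: Required rate = Remaining points / Days left
Remaining = 323 - 106 = 217 points
Required rate = 217 / 15 = 14.47 points/day

14.47 points/day


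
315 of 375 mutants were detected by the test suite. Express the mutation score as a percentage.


Mutation score = killed / total * 100
Mutation score = 315 / 375 * 100
Mutation score = 84.0%

84.0%


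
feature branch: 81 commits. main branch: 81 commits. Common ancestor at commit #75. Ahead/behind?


Common ancestor: commit #75
feature commits after divergence: 81 - 75 = 6
main commits after divergence: 81 - 75 = 6
feature is 6 commits ahead of main
main is 6 commits ahead of feature

feature ahead: 6, main ahead: 6


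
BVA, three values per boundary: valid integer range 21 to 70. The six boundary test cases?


Range: [21, 70]
Boundaries: just below min, min, min+1, max-1, max, just above max
Values: [20, 21, 22, 69, 70, 71]

[20, 21, 22, 69, 70, 71]


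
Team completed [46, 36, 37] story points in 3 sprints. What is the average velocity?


Formula: Avg velocity = Total points / Number of sprints
Points: [46, 36, 37]
Sum = 46 + 36 + 37 = 119
Avg velocity = 119 / 3 = 39.67 points/sprint

39.67 points/sprint


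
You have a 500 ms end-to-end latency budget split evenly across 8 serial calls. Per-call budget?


Formula: per_stage = total_budget / stages
per_stage = 500 / 8
per_stage = 62.5 ms

62.5 ms


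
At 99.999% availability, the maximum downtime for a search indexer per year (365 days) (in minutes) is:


Formula: allowed downtime = period * (100 - SLA) / 100
Period (year (365 days)) = 525600 minutes
Unavailability fraction = (100 - 99.999) / 100
Allowed downtime = 525600 * (100 - 99.999) / 100
Allowed downtime = 5.256 minutes

5.256 minutes


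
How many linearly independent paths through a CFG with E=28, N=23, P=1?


Formula: V(G) = E - N + 2P
V(G) = 28 - 23 + 2*1
V(G) = 5 + 2
V(G) = 7

7


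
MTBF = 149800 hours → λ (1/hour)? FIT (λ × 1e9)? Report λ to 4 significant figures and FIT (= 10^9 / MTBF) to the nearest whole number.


Formula: λ = 1 / MTBF; FIT = λ × 1e9 = 1e9 / MTBF
λ = 1 / 149800 ≈ 6.676e-06 failures/hour
FIT = 1e9 / 149800 ≈ 6676 failures per 1e9 hours (nearest whole number)

λ = 6.676e-06 /h, FIT = 6676
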